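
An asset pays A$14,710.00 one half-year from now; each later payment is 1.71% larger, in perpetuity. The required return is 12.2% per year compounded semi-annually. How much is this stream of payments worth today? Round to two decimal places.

Periodic rate r = 0.122/2 per half-year.
Growing perpetuity (Gordon): PV = PMT₁ / (r − g) = 14,710 / (r − 0.0171) = A$335,079.73.

A$335,079.73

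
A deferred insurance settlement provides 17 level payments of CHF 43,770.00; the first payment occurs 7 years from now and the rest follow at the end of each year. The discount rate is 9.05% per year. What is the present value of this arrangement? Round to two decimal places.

CHF 221,651.84

Ordinary annuity of 17 payments, first payment at period 7.
Periodic rate r = 0.0905 per year.
The ordinary-annuity PV formula values the stream one period before the first payment (period 6); discount that back 6 periods:
PV₀ = 43,770 × [1 − (1+r)^−17] / r × (1+r)^−6 = CHF 221,651.84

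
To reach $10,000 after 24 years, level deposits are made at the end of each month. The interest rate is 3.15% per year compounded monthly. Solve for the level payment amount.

$23.28

Level ordinary annuity; solve FV = PMT × [((1+r)^n − 1)/r] for PMT.
Periodic rate r = 0.0315/12 per month; n is counted in months.
With n = 288: PMT = 10,000 / ([((1+r)^n − 1)/r]) = $23.28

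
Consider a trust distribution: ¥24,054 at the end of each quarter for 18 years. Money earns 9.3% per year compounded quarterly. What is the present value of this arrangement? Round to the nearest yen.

¥836,848

This is an ordinary annuity: 72 payments of ¥24,054 at the end of each quarter.
Periodic rate r = 0.093/4 per quarter; n is counted in quarters.
PV = PMT × [(1 − (1+r)^−n)/r] = 24,054 × [1 − (1+r)^−72] / r = ¥836,848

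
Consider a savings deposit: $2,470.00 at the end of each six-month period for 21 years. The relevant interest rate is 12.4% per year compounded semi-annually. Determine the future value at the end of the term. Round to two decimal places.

$458,511.87

This is an ordinary annuity: 42 deposits of $2,470.00 at the end of each six-month period.
Periodic rate r = 0.124/2 per half-year; n is counted in half-years.
FV = PMT × [((1+r)^n − 1)/r] = 2,470 × [(1+r)^42 − 1] / r = $458,511.87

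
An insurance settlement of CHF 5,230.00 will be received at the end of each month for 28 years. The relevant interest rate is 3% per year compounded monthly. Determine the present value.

CHF 1,187,914.37

This is an ordinary annuity: 336 payments of CHF 5,230.00 at the end of each month.
Periodic rate r = 0.03/12 per month; n is counted in months.
PV = PMT × [(1 − (1+r)^−n)/r] = 5,230 × [1 − (1+r)^−336] / r = CHF 1,187,914.37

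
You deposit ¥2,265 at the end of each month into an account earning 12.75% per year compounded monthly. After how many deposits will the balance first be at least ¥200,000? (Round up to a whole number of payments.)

Periodic rate r = 0.1275/12 per month; n is counted in months.
Ordinary annuity FV: 200,000 = 2,265 × [((1+r)^n − 1)/r].
(1+r)^n = 1 + 200,000 × r / 2,265, so n = ln(1 + 200,000·r/2,265) / ln(1+r) = 62.61.
Round up to a whole number of payments: n = 63.

63 payments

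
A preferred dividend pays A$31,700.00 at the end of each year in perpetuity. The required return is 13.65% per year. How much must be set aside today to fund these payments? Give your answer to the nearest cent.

Periodic rate r = 0.1365 per year.
Level perpetuity: PV = PMT / r = 31,700 / (0.1365) = A$232,234.43.

A$232,234.43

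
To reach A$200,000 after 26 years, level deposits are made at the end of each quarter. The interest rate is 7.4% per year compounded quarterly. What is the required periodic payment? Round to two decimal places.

Level ordinary annuity; solve FV = PMT × [((1+r)^n − 1)/r] for PMT.
Periodic rate r = 0.074/4 per quarter; n is counted in quarters.
With n = 104: PMT = 200,000 / ([((1+r)^n − 1)/r]) = A$645.84

A$645.84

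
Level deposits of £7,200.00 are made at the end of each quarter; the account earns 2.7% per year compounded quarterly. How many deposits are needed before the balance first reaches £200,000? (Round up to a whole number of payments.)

Periodic rate r = 0.027/4 per quarter; n is counted in quarters.
Ordinary annuity FV: 200,000 = 7,200 × [((1+r)^n − 1)/r].
(1+r)^n = 1 + 200,000 × r / 7,200, so n = ln(1 + 200,000·r/7,200) / ln(1+r) = 25.55.
Round up to a whole number of payments: n = 26.

26 payments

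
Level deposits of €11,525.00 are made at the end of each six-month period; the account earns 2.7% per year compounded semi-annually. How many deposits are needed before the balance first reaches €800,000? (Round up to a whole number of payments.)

Periodic rate r = 0.027/2 per half-year; n is counted in half-years.
Ordinary annuity FV: 800,000 = 11,525 × [((1+r)^n − 1)/r].
(1+r)^n = 1 + 800,000 × r / 11,525, so n = ln(1 + 800,000·r/11,525) / ln(1+r) = 49.31.
Round up to a whole number of payments: n = 50.

50 payments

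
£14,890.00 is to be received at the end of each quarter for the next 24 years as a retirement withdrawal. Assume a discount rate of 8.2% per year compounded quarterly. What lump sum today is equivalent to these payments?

£622,805.32

This is an ordinary annuity: 96 payments of £14,890.00 at the end of each quarter.
Periodic rate r = 0.082/4 per quarter; n is counted in quarters.
PV = PMT × [(1 − (1+r)^−n)/r] = 14,890 × [1 − (1+r)^−96] / r = £622,805.32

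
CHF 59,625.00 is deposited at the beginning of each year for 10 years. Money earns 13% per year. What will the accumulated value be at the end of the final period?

This is an annuity due: 10 deposits of CHF 59,625.00 at the beginning of each year.
Periodic rate r = 0.13 per year.
FV = PMT × [((1+r)^n − 1)/r] × (1+r) = 59,625 × [(1+r)^10 − 1] / r × (1+r) = CHF 1,241,053.62

CHF 1,241,053.62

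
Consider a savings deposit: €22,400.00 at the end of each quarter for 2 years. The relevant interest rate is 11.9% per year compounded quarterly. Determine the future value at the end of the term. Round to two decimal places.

This is an ordinary annuity: 8 deposits of €22,400.00 at the end of each quarter.
Periodic rate r = 0.119/4 per quarter; n is counted in quarters.
FV = PMT × [((1+r)^n − 1)/r] = 22,400 × [(1+r)^8 − 1] / r = €199,011.71

€199,011.71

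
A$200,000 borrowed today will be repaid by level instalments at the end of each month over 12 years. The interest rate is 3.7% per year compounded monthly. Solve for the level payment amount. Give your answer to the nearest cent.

A$1,722.07

Level ordinary annuity; solve PV = PMT × [(1 − (1+r)^−n)/r] for PMT.
Periodic rate r = 0.037/12 per month; n is counted in months.
With n = 144: PMT = 200,000 / ([(1 − (1+r)^−n)/r]) = A$1,722.07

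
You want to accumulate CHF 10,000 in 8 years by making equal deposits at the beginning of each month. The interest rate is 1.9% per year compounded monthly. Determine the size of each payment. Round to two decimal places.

Level annuity due; solve FV = PMT × [((1+r)^n − 1)/r] × (1+r) for PMT.
Periodic rate r = 0.019/12 per month; n is counted in months.
With n = 96: PMT = 10,000 / ([((1+r)^n − 1)/r] × (1+r)) = CHF 96.38

CHF 96.38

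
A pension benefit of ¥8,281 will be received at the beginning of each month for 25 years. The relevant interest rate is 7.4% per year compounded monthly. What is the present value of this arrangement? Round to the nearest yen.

This is an annuity due: 300 payments of ¥8,281 at the beginning of each month.
Periodic rate r = 0.074/12 per month; n is counted in months.
PV = PMT × [(1 − (1+r)^−n)/r] × (1+r) = 8,281 × [1 − (1+r)^−300] / r × (1+r) = ¥1,137,485

¥1,137,485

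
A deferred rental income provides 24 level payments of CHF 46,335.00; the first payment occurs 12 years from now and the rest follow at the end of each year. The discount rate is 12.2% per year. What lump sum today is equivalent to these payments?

CHF 100,302.46

Ordinary annuity of 24 payments, first payment at period 12.
Periodic rate r = 0.122 per year.
The ordinary-annuity PV formula values the stream one period before the first payment (period 11); discount that back 11 periods:
PV₀ = 46,335 × [1 − (1+r)^−24] / r × (1+r)^−11 = CHF 100,302.46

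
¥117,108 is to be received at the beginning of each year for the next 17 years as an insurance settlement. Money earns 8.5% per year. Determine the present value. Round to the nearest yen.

¥1,121,348

This is an annuity due: 17 payments of ¥117,108 at the beginning of each year.
Periodic rate r = 0.085 per year.
PV = PMT × [(1 − (1+r)^−n)/r] × (1+r) = 117,108 × [1 − (1+r)^−17] / r × (1+r) = ¥1,121,348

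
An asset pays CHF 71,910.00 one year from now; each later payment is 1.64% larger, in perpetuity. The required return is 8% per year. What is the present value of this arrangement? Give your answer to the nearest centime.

Periodic rate r = 0.08 per year.
Growing perpetuity (Gordon): PV = PMT₁ / (r − g) = 71,910 / (r − 0.0164) = CHF 1,130,660.38.

CHF 1,130,660.38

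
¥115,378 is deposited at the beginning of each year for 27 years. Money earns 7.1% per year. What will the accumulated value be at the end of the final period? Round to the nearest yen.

This is an annuity due: 27 deposits of ¥115,378 at the beginning of each year.
Periodic rate r = 0.071 per year.
FV = PMT × [((1+r)^n − 1)/r] × (1+r) = 115,378 × [(1+r)^27 − 1] / r × (1+r) = ¥9,350,558

¥9,350,558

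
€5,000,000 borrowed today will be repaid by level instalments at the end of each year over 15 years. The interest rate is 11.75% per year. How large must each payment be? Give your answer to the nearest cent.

Level ordinary annuity; solve PV = PMT × [(1 − (1+r)^−n)/r] for PMT.
Periodic rate r = 0.1175 per year.
With n = 15: PMT = 5,000,000 / ([(1 − (1+r)^−n)/r]) = €724,346.38

€724,346.38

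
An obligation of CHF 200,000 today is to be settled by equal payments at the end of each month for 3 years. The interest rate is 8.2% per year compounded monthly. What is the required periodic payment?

Level ordinary annuity; solve PV = PMT × [(1 − (1+r)^−n)/r] for PMT.
Periodic rate r = 0.082/12 per month; n is counted in months.
With n = 36: PMT = 200,000 / ([(1 − (1+r)^−n)/r]) = CHF 6,285.74

CHF 6,285.74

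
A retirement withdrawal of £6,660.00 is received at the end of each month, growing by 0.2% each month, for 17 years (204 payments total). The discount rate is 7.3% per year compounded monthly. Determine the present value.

Periodic rate r = 0.073/12 per month; n is counted in months.
Growing ordinary annuity: PV = PMT₁ × [1 − ((1+g)/(1+r))^n] / (r − g) = 6,660 × [1 − ((1+0.002)/(1+r))^204] / (r − 0.002) = £919,564.73.

£919,564.73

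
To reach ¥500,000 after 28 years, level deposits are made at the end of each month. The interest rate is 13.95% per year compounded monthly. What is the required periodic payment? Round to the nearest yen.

Level ordinary annuity; solve FV = PMT × [((1+r)^n − 1)/r] for PMT.
Periodic rate r = 0.1395/12 per month; n is counted in months.
With n = 336: PMT = 500,000 / ([((1+r)^n − 1)/r]) = ¥122

¥122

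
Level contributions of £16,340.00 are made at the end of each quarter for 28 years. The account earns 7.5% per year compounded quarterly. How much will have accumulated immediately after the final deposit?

£6,108,035.01

This is an ordinary annuity: 112 deposits of £16,340.00 at the end of each quarter.
Periodic rate r = 0.075/4 per quarter; n is counted in quarters.
FV = PMT × [((1+r)^n − 1)/r] = 16,340 × [(1+r)^112 − 1] / r = £6,108,035.01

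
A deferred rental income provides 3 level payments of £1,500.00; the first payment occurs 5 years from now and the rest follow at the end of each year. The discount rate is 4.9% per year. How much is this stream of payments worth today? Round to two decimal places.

Ordinary annuity of 3 payments, first payment at period 5.
Periodic rate r = 0.049 per year.
The ordinary-annuity PV formula values the stream one period before the first payment (period 4); discount that back 4 periods:
PV₀ = 1,500 × [1 − (1+r)^−3] / r × (1+r)^−4 = £3,379.80

£3,379.80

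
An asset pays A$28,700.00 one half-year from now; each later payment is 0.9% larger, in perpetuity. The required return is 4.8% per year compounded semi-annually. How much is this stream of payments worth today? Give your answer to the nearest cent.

Periodic rate r = 0.048/2 per half-year.
Growing perpetuity (Gordon): PV = PMT₁ / (r − g) = 28,700 / (r − 0.009) = A$1,913,333.33.

A$1,913,333.33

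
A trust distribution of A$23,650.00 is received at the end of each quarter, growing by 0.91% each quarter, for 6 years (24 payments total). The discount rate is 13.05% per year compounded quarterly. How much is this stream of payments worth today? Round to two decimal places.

A$427,085.36

Periodic rate r = 0.1305/4 per quarter; n is counted in quarters.
Growing ordinary annuity: PV = PMT₁ × [1 − ((1+g)/(1+r))^n] / (r − g) = 23,650 × [1 − ((1+0.0091)/(1+r))^24] / (r − 0.0091) = A$427,085.36.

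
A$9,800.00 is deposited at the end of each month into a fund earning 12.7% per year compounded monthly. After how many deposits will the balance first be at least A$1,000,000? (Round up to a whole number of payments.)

70 payments

Periodic rate r = 0.127/12 per month; n is counted in months.
Ordinary annuity FV: 1,000,000 = 9,800 × [((1+r)^n − 1)/r].
(1+r)^n = 1 + 1,000,000 × r / 9,800, so n = ln(1 + 1,000,000·r/9,800) / ln(1+r) = 69.56.
Round up to a whole number of payments: n = 70.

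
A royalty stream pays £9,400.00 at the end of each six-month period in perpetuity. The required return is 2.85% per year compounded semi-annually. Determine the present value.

Periodic rate r = 0.0285/2 per half-year.
Level perpetuity: PV = PMT / r = 9,400 / (0.0285/2) = £659,649.12.

£659,649.12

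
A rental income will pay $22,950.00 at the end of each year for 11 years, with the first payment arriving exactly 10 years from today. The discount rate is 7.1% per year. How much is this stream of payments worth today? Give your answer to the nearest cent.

$92,363.76

Ordinary annuity of 11 payments, first payment at period 10.
Periodic rate r = 0.071 per year.
The ordinary-annuity PV formula values the stream one period before the first payment (period 9); discount that back 9 periods:
PV₀ = 22,950 × [1 − (1+r)^−11] / r × (1+r)^−9 = $92,363.76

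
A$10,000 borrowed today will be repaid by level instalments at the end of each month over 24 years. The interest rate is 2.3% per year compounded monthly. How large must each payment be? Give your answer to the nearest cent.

A$45.22

Level ordinary annuity; solve PV = PMT × [(1 − (1+r)^−n)/r] for PMT.
Periodic rate r = 0.023/12 per month; n is counted in months.
With n = 288: PMT = 10,000 / ([(1 − (1+r)^−n)/r]) = A$45.22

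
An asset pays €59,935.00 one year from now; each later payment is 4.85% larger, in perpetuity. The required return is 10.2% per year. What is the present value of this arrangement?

€1,120,280.37

Periodic rate r = 0.102 per year.
Growing perpetuity (Gordon): PV = PMT₁ / (r − g) = 59,935 / (r − 0.0485) = €1,120,280.37.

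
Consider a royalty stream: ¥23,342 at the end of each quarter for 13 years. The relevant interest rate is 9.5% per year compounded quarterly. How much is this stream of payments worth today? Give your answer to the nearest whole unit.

This is an ordinary annuity: 52 payments of ¥23,342 at the end of each quarter.
Periodic rate r = 0.095/4 per quarter; n is counted in quarters.
PV = PMT × [(1 − (1+r)^−n)/r] = 23,342 × [1 − (1+r)^−52] / r = ¥692,826

¥692,826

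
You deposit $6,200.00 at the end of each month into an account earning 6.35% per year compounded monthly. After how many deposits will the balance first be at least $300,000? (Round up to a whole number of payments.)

44 payments

Periodic rate r = 0.0635/12 per month; n is counted in months.
Ordinary annuity FV: 300,000 = 6,200 × [((1+r)^n − 1)/r].
(1+r)^n = 1 + 300,000 × r / 6,200, so n = ln(1 + 300,000·r/6,200) / ln(1+r) = 43.19.
Round up to a whole number of payments: n = 44.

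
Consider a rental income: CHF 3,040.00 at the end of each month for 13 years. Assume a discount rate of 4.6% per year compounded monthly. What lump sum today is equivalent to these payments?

CHF 356,441.80

This is an ordinary annuity: 156 payments of CHF 3,040.00 at the end of each month.
Periodic rate r = 0.046/12 per month; n is counted in months.
PV = PMT × [(1 − (1+r)^−n)/r] = 3,040 × [1 − (1+r)^−156] / r = CHF 356,441.80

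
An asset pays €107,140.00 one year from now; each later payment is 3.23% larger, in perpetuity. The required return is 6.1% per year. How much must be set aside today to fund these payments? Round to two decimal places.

€3,733,101.05

Periodic rate r = 0.061 per year.
Growing perpetuity (Gordon): PV = PMT₁ / (r − g) = 107,140 / (r − 0.0323) = €3,733,101.05.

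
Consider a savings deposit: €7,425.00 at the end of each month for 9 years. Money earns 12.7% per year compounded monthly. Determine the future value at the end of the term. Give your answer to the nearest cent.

€1,485,502.77

This is an ordinary annuity: 108 deposits of €7,425.00 at the end of each month.
Periodic rate r = 0.127/12 per month; n is counted in months.
FV = PMT × [((1+r)^n − 1)/r] = 7,425 × [(1+r)^108 − 1] / r = €1,485,502.77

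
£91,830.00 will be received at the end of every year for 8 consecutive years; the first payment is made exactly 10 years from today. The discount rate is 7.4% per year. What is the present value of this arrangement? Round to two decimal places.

Ordinary annuity of 8 payments, first payment at period 10.
Periodic rate r = 0.074 per year.
The ordinary-annuity PV formula values the stream one period before the first payment (period 9); discount that back 9 periods:
PV₀ = 91,830 × [1 − (1+r)^−8] / r × (1+r)^−9 = £283,995.19

£283,995.19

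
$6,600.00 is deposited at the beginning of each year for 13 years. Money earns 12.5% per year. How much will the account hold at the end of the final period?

$215,243.44

This is an annuity due: 13 deposits of $6,600.00 at the beginning of each year.
Periodic rate r = 0.125 per year.
FV = PMT × [((1+r)^n − 1)/r] × (1+r) = 6,600 × [(1+r)^13 − 1] / r × (1+r) = $215,243.44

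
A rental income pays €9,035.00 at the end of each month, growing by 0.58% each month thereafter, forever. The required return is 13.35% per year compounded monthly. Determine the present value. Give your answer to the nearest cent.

€1,696,713.62

Periodic rate r = 0.1335/12 per month.
Growing perpetuity (Gordon): PV = PMT₁ / (r − g) = 9,035 / (r − 0.0058) = €1,696,713.62.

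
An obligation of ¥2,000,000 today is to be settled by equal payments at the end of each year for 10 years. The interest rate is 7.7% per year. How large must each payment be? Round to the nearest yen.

Level ordinary annuity; solve PV = PMT × [(1 − (1+r)^−n)/r] for PMT.
Periodic rate r = 0.077 per year.
With n = 10: PMT = 2,000,000 / ([(1 − (1+r)^−n)/r]) = ¥294,038

¥294,038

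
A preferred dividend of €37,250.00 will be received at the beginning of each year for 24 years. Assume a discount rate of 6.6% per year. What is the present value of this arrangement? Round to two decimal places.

This is an annuity due: 24 payments of €37,250.00 at the beginning of each year.
Periodic rate r = 0.066 per year.
PV = PMT × [(1 − (1+r)^−n)/r] × (1+r) = 37,250 × [1 − (1+r)^−24] / r × (1+r) = €471,876.23

€471,876.23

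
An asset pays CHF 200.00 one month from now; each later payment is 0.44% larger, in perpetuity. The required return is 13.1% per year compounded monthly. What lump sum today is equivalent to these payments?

Periodic rate r = 0.131/12 per month.
Growing perpetuity (Gordon): PV = PMT₁ / (r − g) = 200 / (r − 0.0044) = CHF 30,690.54.

CHF 30,690.54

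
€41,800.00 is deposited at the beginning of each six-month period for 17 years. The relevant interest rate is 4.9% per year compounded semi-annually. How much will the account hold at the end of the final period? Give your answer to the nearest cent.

This is an annuity due: 34 deposits of €41,800.00 at the beginning of each six-month period.
Periodic rate r = 0.049/2 per half-year; n is counted in half-years.
FV = PMT × [((1+r)^n − 1)/r] × (1+r) = 41,800 × [(1+r)^34 − 1] / r × (1+r) = €2,232,497.49

€2,232,497.49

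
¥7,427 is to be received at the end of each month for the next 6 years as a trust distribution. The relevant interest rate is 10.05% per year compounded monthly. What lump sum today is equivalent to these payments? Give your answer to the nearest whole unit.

¥400,354

This is an ordinary annuity: 72 payments of ¥7,427 at the end of each month.
Periodic rate r = 0.1005/12 per month; n is counted in months.
PV = PMT × [(1 − (1+r)^−n)/r] = 7,427 × [1 − (1+r)^−72] / r = ¥400,354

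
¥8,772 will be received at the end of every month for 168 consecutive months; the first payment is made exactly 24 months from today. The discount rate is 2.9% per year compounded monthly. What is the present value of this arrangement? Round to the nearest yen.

¥1,144,694

Ordinary annuity of 168 payments, first payment at period 24.
Periodic rate r = 0.029/12 per month; n is counted in months.
The ordinary-annuity PV formula values the stream one period before the first payment (period 23); discount that back 23 periods:
PV₀ = 8,772 × [1 − (1+r)^−168] / r × (1+r)^−23 = ¥1,144,694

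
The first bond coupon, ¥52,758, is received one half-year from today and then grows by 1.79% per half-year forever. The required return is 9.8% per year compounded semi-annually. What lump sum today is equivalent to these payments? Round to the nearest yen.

Periodic rate r = 0.098/2 per half-year.
Growing perpetuity (Gordon): PV = PMT₁ / (r − g) = 52,758 / (r − 0.0179) = ¥1,696,399.

¥1,696,399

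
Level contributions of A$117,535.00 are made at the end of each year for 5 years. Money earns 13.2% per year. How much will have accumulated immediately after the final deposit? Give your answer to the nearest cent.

This is an ordinary annuity: 5 deposits of A$117,535.00 at the end of each year.
Periodic rate r = 0.132 per year.
FV = PMT × [((1+r)^n − 1)/r] = 117,535 × [(1+r)^5 − 1] / r = A$764,687.82

A$764,687.82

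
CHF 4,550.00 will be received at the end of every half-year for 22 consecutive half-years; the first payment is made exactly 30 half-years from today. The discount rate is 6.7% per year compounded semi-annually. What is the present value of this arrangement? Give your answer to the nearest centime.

CHF 26,934.45

Ordinary annuity of 22 payments, first payment at period 30.
Periodic rate r = 0.067/2 per half-year; n is counted in half-years.
The ordinary-annuity PV formula values the stream one period before the first payment (period 29); discount that back 29 periods:
PV₀ = 4,550 × [1 − (1+r)^−22] / r × (1+r)^−29 = CHF 26,934.45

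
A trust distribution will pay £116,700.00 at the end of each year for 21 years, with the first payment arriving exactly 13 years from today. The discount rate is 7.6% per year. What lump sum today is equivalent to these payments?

£500,628.37

Ordinary annuity of 21 payments, first payment at period 13.
Periodic rate r = 0.076 per year.
The ordinary-annuity PV formula values the stream one period before the first payment (period 12); discount that back 12 periods:
PV₀ = 116,700 × [1 − (1+r)^−21] / r × (1+r)^−12 = £500,628.37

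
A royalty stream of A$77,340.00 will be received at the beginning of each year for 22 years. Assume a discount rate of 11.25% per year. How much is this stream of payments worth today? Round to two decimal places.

This is an annuity due: 22 payments of A$77,340.00 at the beginning of each year.
Periodic rate r = 0.1125 per year.
PV = PMT × [(1 − (1+r)^−n)/r] × (1+r) = 77,340 × [1 − (1+r)^−22] / r × (1+r) = A$691,532.44

A$691,532.44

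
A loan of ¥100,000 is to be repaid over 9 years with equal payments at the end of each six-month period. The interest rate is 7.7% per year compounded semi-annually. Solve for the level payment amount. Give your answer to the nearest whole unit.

Level ordinary annuity; solve PV = PMT × [(1 − (1+r)^−n)/r] for PMT.
Periodic rate r = 0.077/2 per half-year; n is counted in half-years.
With n = 18: PMT = 100,000 / ([(1 − (1+r)^−n)/r]) = ¥7,803

¥7,803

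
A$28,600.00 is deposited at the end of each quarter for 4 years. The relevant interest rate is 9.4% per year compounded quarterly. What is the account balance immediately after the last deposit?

A$547,812.16

This is an ordinary annuity: 16 deposits of A$28,600.00 at the end of each quarter.
Periodic rate r = 0.094/4 per quarter; n is counted in quarters.
FV = PMT × [((1+r)^n − 1)/r] = 28,600 × [(1+r)^16 − 1] / r = A$547,812.16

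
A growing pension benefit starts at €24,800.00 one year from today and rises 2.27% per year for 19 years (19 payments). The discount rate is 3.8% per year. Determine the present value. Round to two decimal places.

Periodic rate r = 0.038 per year.
Growing ordinary annuity: PV = PMT₁ × [1 − ((1+g)/(1+r))^n] / (r − g) = 24,800 × [1 − ((1+0.0227)/(1+r))^19] / (r − 0.0227) = €398,475.47.

€398,475.47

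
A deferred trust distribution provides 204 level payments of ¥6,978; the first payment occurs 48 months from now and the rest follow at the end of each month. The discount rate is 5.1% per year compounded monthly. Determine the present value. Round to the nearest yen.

Ordinary annuity of 204 payments, first payment at period 48.
Periodic rate r = 0.051/12 per month; n is counted in months.
The ordinary-annuity PV formula values the stream one period before the first payment (period 47); discount that back 47 periods:
PV₀ = 6,978 × [1 − (1+r)^−204] / r × (1+r)^−47 = ¥778,873

¥778,873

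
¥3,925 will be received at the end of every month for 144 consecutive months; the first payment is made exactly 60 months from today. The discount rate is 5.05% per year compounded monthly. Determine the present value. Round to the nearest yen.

Ordinary annuity of 144 payments, first payment at period 60.
Periodic rate r = 0.0505/12 per month; n is counted in months.
The ordinary-annuity PV formula values the stream one period before the first payment (period 59); discount that back 59 periods:
PV₀ = 3,925 × [1 − (1+r)^−144] / r × (1+r)^−59 = ¥330,344

¥330,344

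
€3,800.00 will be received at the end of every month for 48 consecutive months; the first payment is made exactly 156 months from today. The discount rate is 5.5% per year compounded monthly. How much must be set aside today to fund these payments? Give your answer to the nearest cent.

Ordinary annuity of 48 payments, first payment at period 156.
Periodic rate r = 0.055/12 per month; n is counted in months.
The ordinary-annuity PV formula values the stream one period before the first payment (period 155); discount that back 155 periods:
PV₀ = 3,800 × [1 − (1+r)^−48] / r × (1+r)^−155 = €80,429.35

€80,429.35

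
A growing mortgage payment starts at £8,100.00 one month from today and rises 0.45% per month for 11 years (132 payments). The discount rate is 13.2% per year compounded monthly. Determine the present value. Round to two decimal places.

Periodic rate r = 0.132/12 per month; n is counted in months.
Growing ordinary annuity: PV = PMT₁ × [1 − ((1+g)/(1+r))^n] / (r − g) = 8,100 × [1 − ((1+0.0045)/(1+r))^132] / (r − 0.0045) = £714,276.68.

£714,276.68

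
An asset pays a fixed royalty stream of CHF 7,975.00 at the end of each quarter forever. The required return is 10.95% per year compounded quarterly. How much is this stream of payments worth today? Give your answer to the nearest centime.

Periodic rate r = 0.1095/4 per quarter.
Level perpetuity: PV = PMT / r = 7,975 / (0.1095/4) = CHF 291,324.20.

CHF 291,324.20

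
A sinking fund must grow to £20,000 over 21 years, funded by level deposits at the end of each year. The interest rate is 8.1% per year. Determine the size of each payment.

£392.00

Level ordinary annuity; solve FV = PMT × [((1+r)^n − 1)/r] for PMT.
Periodic rate r = 0.081 per year.
With n = 21: PMT = 20,000 / ([((1+r)^n − 1)/r]) = £392.00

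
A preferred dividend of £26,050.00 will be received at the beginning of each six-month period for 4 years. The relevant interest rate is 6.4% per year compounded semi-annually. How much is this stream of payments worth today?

This is an annuity due: 8 payments of £26,050.00 at the beginning of each six-month period.
Periodic rate r = 0.064/2 per half-year; n is counted in half-years.
PV = PMT × [(1 − (1+r)^−n)/r] × (1+r) = 26,050 × [1 − (1+r)^−8] / r × (1+r) = £187,132.52

£187,132.52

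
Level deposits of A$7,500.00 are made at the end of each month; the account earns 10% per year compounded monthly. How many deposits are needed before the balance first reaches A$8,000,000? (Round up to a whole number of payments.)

277 payments

Periodic rate r = 0.1/12 per month; n is counted in months.
Ordinary annuity FV: 8,000,000 = 7,500 × [((1+r)^n − 1)/r].
(1+r)^n = 1 + 8,000,000 × r / 7,500, so n = ln(1 + 8,000,000·r/7,500) / ln(1+r) = 276.11.
Round up to a whole number of payments: n = 277.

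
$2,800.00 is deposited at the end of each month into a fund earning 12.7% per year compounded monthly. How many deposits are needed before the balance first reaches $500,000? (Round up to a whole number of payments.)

Periodic rate r = 0.127/12 per month; n is counted in months.
Ordinary annuity FV: 500,000 = 2,800 × [((1+r)^n − 1)/r].
(1+r)^n = 1 + 500,000 × r / 2,800, so n = ln(1 + 500,000·r/2,800) / ln(1+r) = 100.80.
Round up to a whole number of payments: n = 101.

101 payments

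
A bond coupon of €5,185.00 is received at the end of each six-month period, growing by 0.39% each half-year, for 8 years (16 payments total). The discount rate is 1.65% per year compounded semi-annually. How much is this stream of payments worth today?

Periodic rate r = 0.0165/2 per half-year; n is counted in half-years.
Growing ordinary annuity: PV = PMT₁ × [1 − ((1+g)/(1+r))^n] / (r − g) = 5,185 × [1 − ((1+0.0039)/(1+r))^16] / (r − 0.0039) = €79,671.58.

€79,671.58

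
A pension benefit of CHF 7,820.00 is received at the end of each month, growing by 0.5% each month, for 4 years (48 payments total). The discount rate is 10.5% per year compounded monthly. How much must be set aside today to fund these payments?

Periodic rate r = 0.105/12 per month; n is counted in months.
Growing ordinary annuity: PV = PMT₁ × [1 − ((1+g)/(1+r))^n] / (r − g) = 7,820 × [1 − ((1+0.005)/(1+r))^48] / (r − 0.005) = CHF 341,374.78.

CHF 341,374.78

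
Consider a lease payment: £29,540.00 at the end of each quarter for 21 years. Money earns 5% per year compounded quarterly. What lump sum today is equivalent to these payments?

This is an ordinary annuity: 84 payments of £29,540.00 at the end of each quarter.
Periodic rate r = 0.05/4 per quarter; n is counted in quarters.
PV = PMT × [(1 − (1+r)^−n)/r] = 29,540 × [1 − (1+r)^−84] / r = £1,530,827.35

£1,530,827.35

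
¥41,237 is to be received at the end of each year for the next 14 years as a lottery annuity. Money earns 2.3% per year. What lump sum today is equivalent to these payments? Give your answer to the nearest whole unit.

This is an ordinary annuity: 14 payments of ¥41,237 at the end of each year.
Periodic rate r = 0.023 per year.
PV = PMT × [(1 − (1+r)^−n)/r] = 41,237 × [1 − (1+r)^−14] / r = ¥488,845

¥488,845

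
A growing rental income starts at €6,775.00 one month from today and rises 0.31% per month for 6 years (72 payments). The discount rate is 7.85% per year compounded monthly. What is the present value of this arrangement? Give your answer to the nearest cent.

€430,231.87

Periodic rate r = 0.0785/12 per month; n is counted in months.
Growing ordinary annuity: PV = PMT₁ × [1 − ((1+g)/(1+r))^n] / (r − g) = 6,775 × [1 − ((1+0.0031)/(1+r))^72] / (r − 0.0031) = €430,231.87.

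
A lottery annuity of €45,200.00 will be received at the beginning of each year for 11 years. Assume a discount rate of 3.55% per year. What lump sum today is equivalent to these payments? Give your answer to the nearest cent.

This is an annuity due: 11 payments of €45,200.00 at the beginning of each year.
Periodic rate r = 0.0355 per year.
PV = PMT × [(1 − (1+r)^−n)/r] × (1+r) = 45,200 × [1 − (1+r)^−11] / r × (1+r) = €420,164.98

€420,164.98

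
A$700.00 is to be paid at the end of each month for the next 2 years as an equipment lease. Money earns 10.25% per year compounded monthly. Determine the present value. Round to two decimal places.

This is an ordinary annuity: 24 payments of A$700.00 at the end of each month.
Periodic rate r = 0.1025/12 per month; n is counted in months.
PV = PMT × [(1 − (1+r)^−n)/r] = 700 × [1 − (1+r)^−24] / r = A$15,131.73

A$15,131.73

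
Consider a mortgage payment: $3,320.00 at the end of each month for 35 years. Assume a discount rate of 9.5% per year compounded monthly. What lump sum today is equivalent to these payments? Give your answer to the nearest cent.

This is an ordinary annuity: 420 payments of $3,320.00 at the end of each month.
Periodic rate r = 0.095/12 per month; n is counted in months.
PV = PMT × [(1 − (1+r)^−n)/r] = 3,320 × [1 − (1+r)^−420] / r = $404,083.88

$404,083.88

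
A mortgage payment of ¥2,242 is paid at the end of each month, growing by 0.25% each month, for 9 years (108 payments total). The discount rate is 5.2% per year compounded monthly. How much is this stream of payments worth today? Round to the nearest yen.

Periodic rate r = 0.052/12 per month; n is counted in months.
Growing ordinary annuity: PV = PMT₁ × [1 − ((1+g)/(1+r))^n] / (r − g) = 2,242 × [1 − ((1+0.0025)/(1+r))^108] / (r − 0.0025) = ¥218,995.

¥218,995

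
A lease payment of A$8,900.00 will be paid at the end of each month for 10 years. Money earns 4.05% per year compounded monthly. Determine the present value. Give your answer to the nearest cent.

A$876,994.71

This is an ordinary annuity: 120 payments of A$8,900.00 at the end of each month.
Periodic rate r = 0.0405/12 per month; n is counted in months.
PV = PMT × [(1 − (1+r)^−n)/r] = 8,900 × [1 − (1+r)^−120] / r = A$876,994.71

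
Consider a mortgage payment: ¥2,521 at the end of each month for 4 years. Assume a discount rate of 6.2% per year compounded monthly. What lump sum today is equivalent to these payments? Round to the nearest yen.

¥106,927

This is an ordinary annuity: 48 payments of ¥2,521 at the end of each month.
Periodic rate r = 0.062/12 per month; n is counted in months.
PV = PMT × [(1 − (1+r)^−n)/r] = 2,521 × [1 − (1+r)^−48] / r = ¥106,927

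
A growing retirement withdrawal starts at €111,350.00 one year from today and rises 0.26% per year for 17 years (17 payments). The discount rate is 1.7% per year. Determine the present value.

Periodic rate r = 0.017 per year.
Growing ordinary annuity: PV = PMT₁ × [1 − ((1+g)/(1+r))^n] / (r − g) = 111,350 × [1 − ((1+0.0026)/(1+r))^17] / (r − 0.0026) = €1,664,682.73.

€1,664,682.73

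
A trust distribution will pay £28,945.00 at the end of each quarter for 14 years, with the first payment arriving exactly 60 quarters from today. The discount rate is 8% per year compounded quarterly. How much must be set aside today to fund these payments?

£301,487.33

Ordinary annuity of 56 payments, first payment at period 60.
Periodic rate r = 0.08/4 per quarter; n is counted in quarters.
The ordinary-annuity PV formula values the stream one period before the first payment (period 59); discount that back 59 periods:
PV₀ = 28,945 × [1 − (1+r)^−56] / r × (1+r)^−59 = £301,487.33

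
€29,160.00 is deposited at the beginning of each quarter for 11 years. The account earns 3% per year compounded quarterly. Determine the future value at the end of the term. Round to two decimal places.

€1,524,779.67

This is an annuity due: 44 deposits of €29,160.00 at the beginning of each quarter.
Periodic rate r = 0.03/4 per quarter; n is counted in quarters.
FV = PMT × [((1+r)^n − 1)/r] × (1+r) = 29,160 × [(1+r)^44 − 1] / r × (1+r) = €1,524,779.67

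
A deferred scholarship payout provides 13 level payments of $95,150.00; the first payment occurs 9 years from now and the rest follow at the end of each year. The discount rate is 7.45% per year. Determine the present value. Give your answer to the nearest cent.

$436,354.10

Ordinary annuity of 13 payments, first payment at period 9.
Periodic rate r = 0.0745 per year.
The ordinary-annuity PV formula values the stream one period before the first payment (period 8); discount that back 8 periods:
PV₀ = 95,150 × [1 − (1+r)^−13] / r × (1+r)^−8 = $436,354.10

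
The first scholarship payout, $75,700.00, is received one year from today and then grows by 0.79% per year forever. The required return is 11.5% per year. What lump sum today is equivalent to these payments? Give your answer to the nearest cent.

Periodic rate r = 0.115 per year.
Growing perpetuity (Gordon): PV = PMT₁ / (r − g) = 75,700 / (r − 0.0079) = $706,816.06.

$706,816.06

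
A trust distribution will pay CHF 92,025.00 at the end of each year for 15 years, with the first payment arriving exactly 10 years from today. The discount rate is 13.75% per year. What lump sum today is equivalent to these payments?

CHF 179,520.85

Ordinary annuity of 15 payments, first payment at period 10.
Periodic rate r = 0.1375 per year.
The ordinary-annuity PV formula values the stream one period before the first payment (period 9); discount that back 9 periods:
PV₀ = 92,025 × [1 − (1+r)^−15] / r × (1+r)^−9 = CHF 179,520.85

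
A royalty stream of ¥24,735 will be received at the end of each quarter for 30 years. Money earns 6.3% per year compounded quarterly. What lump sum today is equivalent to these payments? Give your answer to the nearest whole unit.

This is an ordinary annuity: 120 payments of ¥24,735 at the end of each quarter.
Periodic rate r = 0.063/4 per quarter; n is counted in quarters.
PV = PMT × [(1 − (1+r)^−n)/r] = 24,735 × [1 − (1+r)^−120] / r = ¥1,329,701

¥1,329,701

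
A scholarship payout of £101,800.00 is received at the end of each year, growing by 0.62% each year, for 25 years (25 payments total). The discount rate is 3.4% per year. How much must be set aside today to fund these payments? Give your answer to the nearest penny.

Periodic rate r = 0.034 per year.
Growing ordinary annuity: PV = PMT₁ × [1 − ((1+g)/(1+r))^n] / (r − g) = 101,800 × [1 − ((1+0.0062)/(1+r))^25] / (r − 0.0062) = £1,809,203.62.

£1,809,203.62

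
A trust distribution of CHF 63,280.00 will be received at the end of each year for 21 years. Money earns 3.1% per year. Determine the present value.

CHF 966,131.05

This is an ordinary annuity: 21 payments of CHF 63,280.00 at the end of each year.
Periodic rate r = 0.031 per year.
PV = PMT × [(1 − (1+r)^−n)/r] = 63,280 × [1 − (1+r)^−21] / r = CHF 966,131.05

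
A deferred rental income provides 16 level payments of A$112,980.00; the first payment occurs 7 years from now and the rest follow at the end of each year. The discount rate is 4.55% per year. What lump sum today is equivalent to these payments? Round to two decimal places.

A$968,323.02

Ordinary annuity of 16 payments, first payment at period 7.
Periodic rate r = 0.0455 per year.
The ordinary-annuity PV formula values the stream one period before the first payment (period 6); discount that back 6 periods:
PV₀ = 112,980 × [1 − (1+r)^−16] / r × (1+r)^−6 = A$968,323.02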